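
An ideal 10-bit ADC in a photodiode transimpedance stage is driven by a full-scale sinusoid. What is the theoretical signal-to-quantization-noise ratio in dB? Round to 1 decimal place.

6.02(10) + 1.76 = 60.20 + 1.76 = 61.96 dB.

62.0 dB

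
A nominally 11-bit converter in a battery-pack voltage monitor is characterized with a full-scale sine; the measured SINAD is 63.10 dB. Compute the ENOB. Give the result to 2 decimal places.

10.19 bits

ENOB = (SINAD − 1.76) / 6.02 = (63.10 − 1.76) / 6.02 = 61.34 / 6.02 = 10.1894.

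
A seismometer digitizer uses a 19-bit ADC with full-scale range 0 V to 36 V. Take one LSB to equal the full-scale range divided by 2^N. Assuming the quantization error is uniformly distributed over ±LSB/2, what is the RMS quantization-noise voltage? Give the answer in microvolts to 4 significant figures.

Full-scale range = 36 V.
LSB = 36 V ÷ 2^19 = 36/524288 V = 68.6646 µV.
σ_q = LSB/√12 = 68.6646 µV/3.4641 = 19.82 µV.

19.82 µV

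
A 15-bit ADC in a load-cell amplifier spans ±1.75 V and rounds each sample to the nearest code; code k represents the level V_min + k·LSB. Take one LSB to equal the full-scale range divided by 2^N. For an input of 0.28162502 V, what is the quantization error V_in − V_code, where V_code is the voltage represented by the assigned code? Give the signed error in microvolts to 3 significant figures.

−37.0 µV

Span: 1.75 V − (-1.75 V) = 3.5 V. LSB = 3.5 V / 2^15 ≈ 106.8 µV.
Position in LSBs: (0.28162502 − (-1.75)) × 32768/3.5 = 19020.6539; rounding gives k = 19021.
Reconstructed level: -1.75 + 19021 × 3.5/32768 V = 0.28166198730 V.
e = 0.28162502 − (0.28166198730) = −37.0 µV.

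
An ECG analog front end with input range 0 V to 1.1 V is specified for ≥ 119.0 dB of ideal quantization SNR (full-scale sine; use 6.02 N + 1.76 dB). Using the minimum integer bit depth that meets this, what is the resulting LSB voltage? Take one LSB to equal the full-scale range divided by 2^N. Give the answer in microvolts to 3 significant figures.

1.05 µV

V_FS = 1.1 V.
Required N = ⌈(119.0 − 1.76)/6.02⌉ = ⌈19.475⌉ = 20.
One LSB is 1.1 V / 1048576 = 1.05 µV.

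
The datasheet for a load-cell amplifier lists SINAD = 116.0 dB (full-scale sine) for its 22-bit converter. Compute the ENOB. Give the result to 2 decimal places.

ENOB = (116.0 − 1.76)/6.02 = 18.9767 bits.

18.98 bits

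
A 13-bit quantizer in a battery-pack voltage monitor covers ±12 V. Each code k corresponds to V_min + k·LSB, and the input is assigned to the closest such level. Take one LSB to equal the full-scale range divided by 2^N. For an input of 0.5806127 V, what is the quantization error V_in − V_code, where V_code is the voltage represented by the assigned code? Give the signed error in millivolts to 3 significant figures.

+0.535 mV

Full-scale range = 12 V − (-12 V) = 24 V. LSB = 24 V / 2^13 ≈ 2.930 mV.
(V_in − V_min)/LSB = (0.5806127 − (-12)) × 8192/24 = 4294.1825 → nearest code k = 4294.
Reconstructed level: -12 + 4294 × 24/8192 V = 0.5800781250 V.
e = 0.5806127 − (0.5800781250) = +0.535 mV.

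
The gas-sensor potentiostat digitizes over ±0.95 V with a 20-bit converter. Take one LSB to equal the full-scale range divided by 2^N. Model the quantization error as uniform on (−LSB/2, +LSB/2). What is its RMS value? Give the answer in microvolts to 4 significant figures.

Span: 0.95 V − (-0.95 V) = 1.9 V.
LSB = 1.9 V / 2^20 = 1.81198 µV.
σ_q = LSB/√12 = 1.81198 µV/3.4641 = 0.5231 µV.

0.5231 µV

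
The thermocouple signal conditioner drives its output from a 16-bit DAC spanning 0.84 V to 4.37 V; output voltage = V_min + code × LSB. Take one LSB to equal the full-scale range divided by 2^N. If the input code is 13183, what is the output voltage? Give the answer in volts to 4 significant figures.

1.550 V

Full-scale range = 4.37 V − (0.84 V) = 3.53 V. LSB = 3.53 V / 2^16.
V_out = 0.84 + 13183 × (3.53/65536) V
      = 0.84 + 0.710083 = 1.55008 V.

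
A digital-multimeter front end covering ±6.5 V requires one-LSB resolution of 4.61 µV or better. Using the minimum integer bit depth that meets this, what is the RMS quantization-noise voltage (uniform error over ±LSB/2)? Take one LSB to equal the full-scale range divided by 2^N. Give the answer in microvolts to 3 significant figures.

0.895 µV

Full-scale range = 6.5 V − (-6.5 V) = 13 V.
Need 2^N ≥ 13 V / 4.61 µV = 2.820e6 → N_min = 22.
LSB = 13 V ÷ 2^22 = 13/4194304 V = 3.0994 µV.
RMS noise = LSB/√12 = 0.895 µV.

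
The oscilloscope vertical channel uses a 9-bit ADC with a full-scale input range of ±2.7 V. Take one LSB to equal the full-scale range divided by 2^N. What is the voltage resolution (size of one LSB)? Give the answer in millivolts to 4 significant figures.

Span: 2.7 V − (-2.7 V) = 5.4 V.
2^9 = 512 levels.
LSB = 5.4 V ÷ 2^9 = 5.4/512 V = 10.55 mV.

10.55 mV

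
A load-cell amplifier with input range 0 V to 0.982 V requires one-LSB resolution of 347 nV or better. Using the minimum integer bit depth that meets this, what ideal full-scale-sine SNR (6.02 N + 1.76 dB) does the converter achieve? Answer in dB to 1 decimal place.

V_FS = 0.982 V.
Need 2^N ≥ 0.982 V / 347 nV = 2.830e6 → N_min = 22.
SNR = 6.02 × 22 + 1.76 = 134.20 dB.

134.2 dB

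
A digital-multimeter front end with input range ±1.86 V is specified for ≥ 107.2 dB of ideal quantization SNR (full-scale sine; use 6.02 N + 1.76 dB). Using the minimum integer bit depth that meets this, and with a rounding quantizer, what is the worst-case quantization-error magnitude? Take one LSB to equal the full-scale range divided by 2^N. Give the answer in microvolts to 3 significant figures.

7.10 µV

Range = 1.86 − (-1.86) = 3.72 V.
6.02 N + 1.76 ≥ 107.2 gives N ≥ 17.515, so the minimum integer is 18.
LSB = 3.72 V ÷ 2^18 = 3.72/262144 V = 14.191 µV.
|e|_max = LSB/2 = 7.10 µV.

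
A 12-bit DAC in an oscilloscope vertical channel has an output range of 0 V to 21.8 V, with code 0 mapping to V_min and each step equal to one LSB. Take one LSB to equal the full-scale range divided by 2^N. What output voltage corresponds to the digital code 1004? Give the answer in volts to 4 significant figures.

5.344 V

V_FS = 21.8 V. LSB = 21.8 V / 2^12.
V_out = V_min + code × LSB = 0 V + 1004 × 21.8 V / 4096
      = 0 V + 5.34355 V = 5.34355 V.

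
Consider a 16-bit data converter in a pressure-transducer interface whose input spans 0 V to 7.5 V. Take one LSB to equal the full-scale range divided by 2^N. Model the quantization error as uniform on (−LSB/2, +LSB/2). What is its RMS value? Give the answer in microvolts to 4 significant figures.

33.04 µV

V_FS = 7.5 V.
Step size = 7.5/65536 V = 114.441 µV.
σ_q = LSB/√12 = 114.441 µV/3.4641 = 33.04 µV.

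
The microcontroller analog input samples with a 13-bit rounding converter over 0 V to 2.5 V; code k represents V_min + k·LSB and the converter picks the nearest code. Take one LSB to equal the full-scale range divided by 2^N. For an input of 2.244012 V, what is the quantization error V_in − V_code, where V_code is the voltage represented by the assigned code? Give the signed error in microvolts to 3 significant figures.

Full-scale range = 2.5 V. LSB = 2.5 V / 2^13 ≈ 305.2 µV.
Position in LSBs: (2.244012 − (0)) × 8192/2.5 = 7353.1785; rounding gives k = 7353.
Reconstructed level: 0 + 7353 × 2.5/8192 V = 2.243957520 V.
e = 2.244012 − (2.243957520) = +54.5 µV.

+54.5 µV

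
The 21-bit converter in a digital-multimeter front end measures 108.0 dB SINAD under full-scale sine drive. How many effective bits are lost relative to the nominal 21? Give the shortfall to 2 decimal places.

Effective bits = (108.0 − 1.76)/6.02 = 17.6478.
21 − 17.6478 = 3.35 bits below nominal.

3.35 bits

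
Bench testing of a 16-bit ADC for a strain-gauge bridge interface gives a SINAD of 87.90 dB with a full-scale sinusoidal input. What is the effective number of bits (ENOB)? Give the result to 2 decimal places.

Inverting SNR = 6.02 N + 1.76: N_eff = (87.90 − 1.76)/6.02 = 14.3090.

14.31 bits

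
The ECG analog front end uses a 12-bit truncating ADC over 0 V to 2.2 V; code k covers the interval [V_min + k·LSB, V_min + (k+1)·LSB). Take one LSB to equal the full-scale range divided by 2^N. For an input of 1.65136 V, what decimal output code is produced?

3074

Range is 2.2 V. LSB = 2.2 V / 2^12 ≈ 0.5371 mV.
V_in − V_min = 1.65136 − (0) = 1.65136 V.
Divide by LSB: 1.65136 × 4096/2.2 = 3074.5321.
Truncating gives code 3074.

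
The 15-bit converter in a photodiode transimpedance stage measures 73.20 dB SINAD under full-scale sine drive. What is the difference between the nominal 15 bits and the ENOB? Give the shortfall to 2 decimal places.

N_eff = (73.20 − 1.76)/6.02 = 11.8671 bits.
Lost resolution: 15 − 11.8671 = 3.1329 bits.

3.13 bits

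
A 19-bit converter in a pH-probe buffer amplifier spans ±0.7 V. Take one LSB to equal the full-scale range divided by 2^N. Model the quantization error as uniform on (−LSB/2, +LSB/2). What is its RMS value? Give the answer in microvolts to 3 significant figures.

0.771 µV

Span: 0.7 V − (-0.7 V) = 1.4 V.
Step size = 1.4/524288 V = 2.6703 µV.
σ_q = LSB/√12 = 2.6703 µV/3.4641 = 0.771 µV.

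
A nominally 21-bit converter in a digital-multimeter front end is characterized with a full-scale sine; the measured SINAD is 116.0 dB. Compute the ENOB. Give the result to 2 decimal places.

18.98 bits

(116.0 − 1.76) / 6.02 = 114.24/6.02 = 18.9767 effective bits.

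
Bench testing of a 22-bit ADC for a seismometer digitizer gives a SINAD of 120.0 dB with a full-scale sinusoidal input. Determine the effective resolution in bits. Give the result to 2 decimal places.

Inverting SNR = 6.02 N + 1.76: N_eff = (120.0 − 1.76)/6.02 = 19.6412.

19.64 bits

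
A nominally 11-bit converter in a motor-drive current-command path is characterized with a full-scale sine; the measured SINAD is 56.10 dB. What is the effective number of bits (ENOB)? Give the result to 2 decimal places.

ENOB = (SINAD − 1.76) / 6.02 = (56.10 − 1.76) / 6.02 = 54.34 / 6.02 = 9.0266.

9.03 bits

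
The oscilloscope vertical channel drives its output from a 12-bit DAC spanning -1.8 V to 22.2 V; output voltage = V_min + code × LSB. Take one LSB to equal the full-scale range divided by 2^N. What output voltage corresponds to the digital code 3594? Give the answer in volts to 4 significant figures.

19.26 V

Range = 22.2 − (-1.8) = 24 V. LSB = 24 V / 2^12.
V_out = -1.8 + 3594 × (24/4096) V
      = -1.8 V + 21.0586 V = 19.2586 V.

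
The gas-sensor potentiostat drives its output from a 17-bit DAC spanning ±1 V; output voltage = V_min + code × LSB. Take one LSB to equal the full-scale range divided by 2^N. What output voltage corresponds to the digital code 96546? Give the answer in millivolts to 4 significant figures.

473.2 mV

Span: 1 V − (-1 V) = 2 V. LSB = 2 V / 2^17.
V_out = -1 + 96546 × (2/131072) V
      = -1 V + 1.47318 V = 0.473175 V.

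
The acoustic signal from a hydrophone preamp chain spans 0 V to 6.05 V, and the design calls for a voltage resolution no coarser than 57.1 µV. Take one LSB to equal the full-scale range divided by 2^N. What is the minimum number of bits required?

17 bits

Range is 6.05 V.
Levels needed ≥ 6.05/57.1 µV = 106000. 2^17 = 131072 suffices, so N_min = 17.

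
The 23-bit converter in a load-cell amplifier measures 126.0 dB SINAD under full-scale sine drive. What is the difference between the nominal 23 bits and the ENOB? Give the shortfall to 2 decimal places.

2.36 bits

Effective bits = (126.0 − 1.76)/6.02 = 20.6379.
Shortfall = 23 − 20.6379 = 2.3621 bits.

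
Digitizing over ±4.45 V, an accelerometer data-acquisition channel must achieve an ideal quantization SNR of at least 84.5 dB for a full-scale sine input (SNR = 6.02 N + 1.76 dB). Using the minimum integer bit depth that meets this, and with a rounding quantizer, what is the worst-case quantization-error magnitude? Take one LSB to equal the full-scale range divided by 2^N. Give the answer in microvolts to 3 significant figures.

Full-scale range = 4.45 V − (-4.45 V) = 8.9 V.
6.02 N + 1.76 ≥ 84.5 gives N ≥ 13.744, so the minimum integer is 14.
LSB = 8.9 V / 2^14 = 0.54321 mV.
Half an LSB is 272 µV.

272 µV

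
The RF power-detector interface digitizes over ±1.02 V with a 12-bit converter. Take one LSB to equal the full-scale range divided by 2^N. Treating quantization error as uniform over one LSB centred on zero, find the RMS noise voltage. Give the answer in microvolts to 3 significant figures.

Span: 1.02 V − (-1.02 V) = 2.04 V.
Step size = 2.04/4096 V = 498.05 µV.
For a uniform distribution on [−LSB/2, +LSB/2], V_rms = LSB/√12 = 498.05 µV/3.4641 = 144 µV.

144 µV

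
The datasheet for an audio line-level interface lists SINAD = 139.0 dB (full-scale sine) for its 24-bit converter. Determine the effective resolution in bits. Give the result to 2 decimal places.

22.80 bits

ENOB = (139.0 − 1.76)/6.02 = 22.7973 bits.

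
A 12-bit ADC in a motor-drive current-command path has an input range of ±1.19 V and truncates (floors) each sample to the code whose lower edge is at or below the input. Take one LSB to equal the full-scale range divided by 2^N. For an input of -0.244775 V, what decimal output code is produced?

Range = 1.19 − (-1.19) = 2.38 V. LSB = 2.38 V / 2^12 ≈ 0.5811 mV.
code = ⌊(V_in − V_min)/LSB⌋ = ⌊(V_in − V_min) × 2^12 / range⌋
     = ⌊(-0.244775 − (-1.19)) × 4096 / 2.38⌋ = ⌊0.945225 × 4096/2.38⌋
     = ⌊1626.740⌋ = 1626.

1626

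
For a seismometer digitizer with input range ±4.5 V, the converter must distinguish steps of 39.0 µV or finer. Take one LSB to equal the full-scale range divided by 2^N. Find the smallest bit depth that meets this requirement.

Range = 4.5 − (-4.5) = 9 V.
Required number of levels: 9/39.0 µV = 230770; smallest N with 2^N ≥ that is 18.

18 bits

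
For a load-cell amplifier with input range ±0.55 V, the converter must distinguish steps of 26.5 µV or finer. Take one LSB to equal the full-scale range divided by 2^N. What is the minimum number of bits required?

16 bits

Range = 0.55 − (-0.55) = 1.1 V.
Required number of levels: 1.1/26.5 µV = 41509; smallest N with 2^N ≥ that is 16.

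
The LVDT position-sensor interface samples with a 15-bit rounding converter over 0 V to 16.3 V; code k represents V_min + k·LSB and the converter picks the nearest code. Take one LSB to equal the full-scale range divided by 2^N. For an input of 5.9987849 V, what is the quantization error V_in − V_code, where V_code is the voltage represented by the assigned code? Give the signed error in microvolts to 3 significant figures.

Range is 16.3 V. LSB = 16.3 V / 2^15 ≈ 497.4 µV.
(V_in − V_min)/LSB = (5.9987849 − (0)) × 32768/16.3 = 12059.3978 → nearest code k = 12059.
Reconstructed level: 0 + 12059 × 16.3/32768 V = 5.9985870361 V.
Error = V_in − V_code = 5.9987849 − (5.9985870361) = +198 µV.

+198 µV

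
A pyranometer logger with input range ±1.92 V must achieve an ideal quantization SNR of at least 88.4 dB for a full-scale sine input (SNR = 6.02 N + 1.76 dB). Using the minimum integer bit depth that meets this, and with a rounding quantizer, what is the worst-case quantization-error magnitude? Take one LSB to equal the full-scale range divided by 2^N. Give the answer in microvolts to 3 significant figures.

Full-scale range = 1.92 V − (-1.92 V) = 3.84 V.
Solving 6.02 N ≥ 88.4 − 1.76: N ≥ 14.392. Round up → N = 15.
Step size = 3.84/32768 V = 117.19 µV.
Max error for round-to-nearest is LSB/2 = 58.6 µV.

58.6 µV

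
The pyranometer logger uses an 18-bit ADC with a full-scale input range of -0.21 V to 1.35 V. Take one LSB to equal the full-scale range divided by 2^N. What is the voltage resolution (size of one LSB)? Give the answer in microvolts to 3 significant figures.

5.95 µV

Full-scale range = 1.35 V − (-0.21 V) = 1.56 V.
2^18 = 262144 levels.
One LSB is 1.56 V / 262144 = 5.95 µV.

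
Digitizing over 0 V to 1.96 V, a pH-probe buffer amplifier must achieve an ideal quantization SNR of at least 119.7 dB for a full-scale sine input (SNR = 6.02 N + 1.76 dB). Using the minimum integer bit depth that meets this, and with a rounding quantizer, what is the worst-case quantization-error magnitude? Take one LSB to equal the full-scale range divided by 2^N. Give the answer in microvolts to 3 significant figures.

0.935 µV

Range is 1.96 V.
Solving 6.02 N ≥ 119.7 − 1.76: N ≥ 19.591. Round up → N = 20.
LSB = 1.96 V / 2^20 = 1.8692 µV.
Half an LSB is 0.935 µV.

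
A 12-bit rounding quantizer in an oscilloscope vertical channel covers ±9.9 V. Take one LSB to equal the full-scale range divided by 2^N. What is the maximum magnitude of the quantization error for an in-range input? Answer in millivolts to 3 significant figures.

Full-scale range = 9.9 V − (-9.9 V) = 19.8 V.
One LSB is 19.8 V / 4096 = 4.8340 mV.
Worst-case error for round-to-nearest is half an LSB: 2.42 mV.

2.42 mV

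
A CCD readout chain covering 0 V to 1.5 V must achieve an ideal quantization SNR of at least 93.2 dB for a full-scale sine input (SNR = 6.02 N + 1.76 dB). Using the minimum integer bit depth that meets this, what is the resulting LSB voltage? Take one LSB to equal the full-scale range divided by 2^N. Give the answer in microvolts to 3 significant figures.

Span = 1.5 V.
N ≥ (93.2 − 1.76)/6.02 = 15.189 → N_min = 16.
LSB = 1.5 V / 2^16 = 22.9 µV.

22.9 µV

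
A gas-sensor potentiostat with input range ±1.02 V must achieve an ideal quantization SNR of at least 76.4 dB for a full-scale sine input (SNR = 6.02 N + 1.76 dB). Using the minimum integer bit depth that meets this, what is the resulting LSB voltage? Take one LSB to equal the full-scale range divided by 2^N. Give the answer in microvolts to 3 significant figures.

Full-scale range = 1.02 V − (-1.02 V) = 2.04 V.
Required N = ⌈(76.4 − 1.76)/6.02⌉ = ⌈12.399⌉ = 13.
LSB = 2.04 V ÷ 2^13 = 2.04/8192 V = 249 µV.

249 µV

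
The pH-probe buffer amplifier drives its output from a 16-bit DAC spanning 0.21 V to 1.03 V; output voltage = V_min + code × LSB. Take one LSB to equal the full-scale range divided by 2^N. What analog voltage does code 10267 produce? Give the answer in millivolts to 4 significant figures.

Full-scale range = 1.03 V − (0.21 V) = 0.82 V. LSB = 0.82 V / 2^16.
V_out = V_min + code × LSB = 0.21 V + 10267 × 0.82 V / 65536
      = 0.21 V + 0.128463 V = 0.338463 V.

338.5 mV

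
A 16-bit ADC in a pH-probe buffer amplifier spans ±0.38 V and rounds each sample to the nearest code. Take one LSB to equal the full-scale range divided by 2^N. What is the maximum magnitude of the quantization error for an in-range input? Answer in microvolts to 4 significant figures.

5.798 µV

Range = 0.38 − (-0.38) = 0.76 V.
One LSB is 0.76 V / 65536 = 11.5967 µV.
A rounding quantizer has |error| ≤ LSB/2 = 5.798 µV.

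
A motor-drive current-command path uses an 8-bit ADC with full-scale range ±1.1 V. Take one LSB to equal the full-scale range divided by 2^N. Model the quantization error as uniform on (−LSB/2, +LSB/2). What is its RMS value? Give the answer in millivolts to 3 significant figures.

2.48 mV

Span: 1.1 V − (-1.1 V) = 2.2 V.
LSB = 2.2 V / 2^8 = 8.5938 mV.
σ_q = LSB/√12 = 8.5938 mV/3.4641 = 2.48 mV.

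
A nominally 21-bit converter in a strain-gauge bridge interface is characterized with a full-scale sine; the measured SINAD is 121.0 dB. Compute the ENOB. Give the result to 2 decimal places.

19.81 bits

ENOB = (SINAD − 1.76) / 6.02 = (121.0 − 1.76) / 6.02 = 119.24 / 6.02 = 19.8073.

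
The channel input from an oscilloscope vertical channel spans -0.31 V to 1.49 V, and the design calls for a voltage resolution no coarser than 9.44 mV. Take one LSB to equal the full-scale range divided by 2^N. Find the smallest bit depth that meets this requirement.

Range = 1.49 − (-0.31) = 1.8 V.
1.8 V / 9.44 mV = 190.7. Since 2^7 = 128 and 2^8 = 256, N = 8.

8 bits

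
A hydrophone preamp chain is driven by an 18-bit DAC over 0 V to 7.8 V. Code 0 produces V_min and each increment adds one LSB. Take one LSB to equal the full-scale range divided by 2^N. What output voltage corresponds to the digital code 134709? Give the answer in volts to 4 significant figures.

Span = 7.8 V. LSB = 7.8 V / 2^18.
Output = V_min + (134709/262144) × range = 0 + 0.513874 × 7.8 V
      = 0 + 4.00822 = 4.00822 V.

4.008 V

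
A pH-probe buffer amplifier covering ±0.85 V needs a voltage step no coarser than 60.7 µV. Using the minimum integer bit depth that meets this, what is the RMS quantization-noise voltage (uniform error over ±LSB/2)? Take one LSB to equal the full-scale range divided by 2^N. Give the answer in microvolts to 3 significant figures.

15.0 µV

Full-scale range = 0.85 V − (-0.85 V) = 1.7 V.
Required number of levels: 1.7/60.7 µV = 28007; smallest N with 2^N ≥ that is 15.
LSB = 1.7 V ÷ 2^15 = 1.7/32768 V = 51.880 µV.
σ_q = LSB/√12 = 51.880 µV/3.4641 = 15.0 µV.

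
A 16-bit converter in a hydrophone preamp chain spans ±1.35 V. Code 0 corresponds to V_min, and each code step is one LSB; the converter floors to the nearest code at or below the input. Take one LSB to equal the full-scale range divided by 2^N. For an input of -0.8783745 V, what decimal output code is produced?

The full-scale span is 1.35 − (-1.35) = 2.7 V. LSB = 2.7 V / 2^16 ≈ 41.20 µV.
V_in − V_min = -0.8783745 − (-1.35) = 0.4716255 V.
Divide by LSB: 0.4716255 × 65536/2.7 = 11447.5736.
Truncating gives code 11447.

11447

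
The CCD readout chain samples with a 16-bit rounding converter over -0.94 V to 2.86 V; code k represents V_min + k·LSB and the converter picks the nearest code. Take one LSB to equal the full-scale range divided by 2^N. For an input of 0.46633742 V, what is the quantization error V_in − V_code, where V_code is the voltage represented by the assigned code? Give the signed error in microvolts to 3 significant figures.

+8.07 µV

Full-scale range = 2.86 V − (-0.94 V) = 3.8 V. LSB = 3.8 V / 2^16 ≈ 57.98 µV.
(V_in − V_min)/LSB = (0.46633742 − (-0.94)) × 65536/3.8 = 24254.1393 → nearest code k = 24254.
Reconstructed level: -0.94 + 24254 × 3.8/65536 V = 0.46632934570 V.
Error = V_in − V_code = 0.46633742 − (0.46632934570) = +8.07 µV.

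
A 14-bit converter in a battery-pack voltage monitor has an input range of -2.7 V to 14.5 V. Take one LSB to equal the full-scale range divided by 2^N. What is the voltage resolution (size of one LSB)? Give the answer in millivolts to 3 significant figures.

1.05 mV

Range = 14.5 − (-2.7) = 17.2 V.
2^14 = 16384 levels.
One LSB is 17.2 V / 16384 = 1.05 mV.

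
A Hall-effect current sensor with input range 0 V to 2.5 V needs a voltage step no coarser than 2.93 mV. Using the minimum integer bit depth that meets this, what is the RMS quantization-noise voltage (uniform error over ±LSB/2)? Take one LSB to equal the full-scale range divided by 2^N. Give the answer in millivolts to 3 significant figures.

Span = 2.5 V.
Need 2^N ≥ 2.5 V / 2.93 mV = 853.2 → N_min = 10.
One LSB is 2.5 V / 1024 = 2.4414 mV.
RMS noise = LSB/√12 = 0.705 mV.

0.705 mV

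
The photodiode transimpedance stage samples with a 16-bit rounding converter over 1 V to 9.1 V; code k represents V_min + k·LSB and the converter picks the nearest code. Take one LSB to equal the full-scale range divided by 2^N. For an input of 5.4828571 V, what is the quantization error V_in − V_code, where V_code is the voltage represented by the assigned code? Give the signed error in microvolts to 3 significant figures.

Full-scale range = 9.1 V − (1 V) = 8.1 V. LSB = 8.1 V / 2^16 ≈ 123.6 µV.
Position in LSBs: (5.4828571 − (1)) × 65536/8.1 = 36270.1880; rounding gives k = 36270.
Reconstructed level: 1 + 36270 × 8.1/65536 V = 5.4828338623 V.
Error = V_in − V_code = 5.4828571 − (5.4828338623) = +23.2 µV.

+23.2 µV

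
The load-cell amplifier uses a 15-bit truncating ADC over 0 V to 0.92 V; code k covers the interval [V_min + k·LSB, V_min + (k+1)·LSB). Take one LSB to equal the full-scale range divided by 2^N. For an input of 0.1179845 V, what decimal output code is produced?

4202

Span = 0.92 V. LSB = 0.92 V / 2^15 ≈ 28.08 µV.
code = ⌊(V_in − V_min)/LSB⌋ = ⌊(V_in − V_min) × 2^15 / range⌋
     = ⌊(0.1179845 − (0)) × 32768 / 0.92⌋ = ⌊0.1179845 × 32768/0.92⌋
     = ⌊4202.300⌋ = 4202.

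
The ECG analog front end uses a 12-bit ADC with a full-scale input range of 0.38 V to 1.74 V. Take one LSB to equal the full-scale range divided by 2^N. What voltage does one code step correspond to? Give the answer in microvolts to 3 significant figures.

332 µV

The full-scale span is 1.74 − (0.38) = 1.36 V.
There are 2^12 = 4096 steps.
LSB = 1.36 V ÷ 2^12 = 1.36/4096 V = 332 µV.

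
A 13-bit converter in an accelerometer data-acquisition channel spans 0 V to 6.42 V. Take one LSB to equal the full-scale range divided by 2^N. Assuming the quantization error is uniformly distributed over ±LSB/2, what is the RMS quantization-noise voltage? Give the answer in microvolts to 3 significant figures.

226 µV

Full-scale range = 6.42 V.
LSB = 6.42 V ÷ 2^13 = 6.42/8192 V = 0.78369 mV.
V_rms = LSB/√12 = 0.78369 mV / √12 = 226 µV.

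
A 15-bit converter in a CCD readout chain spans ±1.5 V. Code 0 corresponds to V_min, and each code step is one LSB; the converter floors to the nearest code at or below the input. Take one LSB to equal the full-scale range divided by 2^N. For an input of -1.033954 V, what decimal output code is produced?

5090

The full-scale span is 1.5 − (-1.5) = 3 V. LSB = 3 V / 2^15 ≈ 91.55 µV.
(V_in − V_min) × 2^15/range = (-1.033954 − (-1.5)) × 32768/3 = 5090.465.
Floor → code = 5090.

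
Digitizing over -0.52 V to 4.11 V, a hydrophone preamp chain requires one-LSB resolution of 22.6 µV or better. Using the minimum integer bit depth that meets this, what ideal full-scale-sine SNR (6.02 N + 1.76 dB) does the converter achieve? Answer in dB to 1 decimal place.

Span: 4.11 V − (-0.52 V) = 4.63 V.
Need 2^N ≥ 4.63 V / 22.6 µV = 204900 → N_min = 18.
Ideal SNR at N = 18: 6.02·18 + 1.76 = 110.1 dB.

110.1 dB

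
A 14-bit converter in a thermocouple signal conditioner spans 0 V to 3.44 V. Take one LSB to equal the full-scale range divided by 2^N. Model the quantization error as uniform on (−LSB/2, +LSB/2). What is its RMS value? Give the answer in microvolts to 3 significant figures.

V_FS = 3.44 V.
Step size = 3.44/16384 V = 209.96 µV.
σ_q = LSB/√12 = 209.96 µV/3.4641 = 60.6 µV.

60.6 µV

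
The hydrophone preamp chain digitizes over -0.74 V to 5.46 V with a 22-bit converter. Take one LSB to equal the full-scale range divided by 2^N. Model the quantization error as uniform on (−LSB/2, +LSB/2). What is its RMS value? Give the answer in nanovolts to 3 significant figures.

427 nV

Range = 5.46 − (-0.74) = 6.2 V.
One LSB is 6.2 V / 4194304 = 1.4782 µV.
V_rms = LSB/√12 = 1.4782 µV / √12 = 427 nV.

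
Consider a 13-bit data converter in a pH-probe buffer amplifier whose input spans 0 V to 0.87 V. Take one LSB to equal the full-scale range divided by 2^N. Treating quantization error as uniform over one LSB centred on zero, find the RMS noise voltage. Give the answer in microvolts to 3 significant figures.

30.7 µV

Range is 0.87 V.
Step size = 0.87/8192 V = 106.20 µV.
RMS of a uniform error over width LSB is LSB/√12 = 30.7 µV.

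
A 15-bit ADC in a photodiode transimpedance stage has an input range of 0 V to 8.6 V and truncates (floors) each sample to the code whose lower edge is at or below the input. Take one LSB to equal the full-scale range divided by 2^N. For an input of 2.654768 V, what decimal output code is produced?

10115

Span = 8.6 V. LSB = 8.6 V / 2^15 ≈ 262.5 µV.
code = ⌊(V_in − V_min)/LSB⌋ = ⌊(V_in − V_min) × 2^15 / range⌋
     = ⌊(2.654768 − (0)) × 32768 / 8.6⌋ = ⌊2.654768 × 32768/8.6⌋
     = ⌊10115.283⌋ = 10115.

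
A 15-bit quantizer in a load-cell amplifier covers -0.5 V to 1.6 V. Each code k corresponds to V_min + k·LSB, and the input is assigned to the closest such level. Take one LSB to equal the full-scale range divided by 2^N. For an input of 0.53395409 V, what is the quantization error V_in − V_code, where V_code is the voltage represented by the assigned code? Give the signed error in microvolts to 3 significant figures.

Span: 1.6 V − (-0.5 V) = 2.1 V. LSB = 2.1 V / 2^15 ≈ 64.09 µV.
(V_in − V_min)/LSB = (0.53395409 − (-0.5)) × 32768/2.1 = 16133.6227 → nearest code k = 16134.
V_code = V_min + k × range/2^15 = -0.5 + 16134 × 2.1/32768 = 0.53397827148 V.
Error = V_in − V_code = 0.53395409 − (0.53397827148) = −24.2 µV.

−24.2 µV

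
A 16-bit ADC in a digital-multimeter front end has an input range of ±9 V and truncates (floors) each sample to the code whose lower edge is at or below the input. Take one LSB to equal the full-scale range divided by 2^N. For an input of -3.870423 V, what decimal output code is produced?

The full-scale span is 9 − (-9) = 18 V. LSB = 18 V / 2^16 ≈ 274.7 µV.
(V_in − V_min) × 2^16/range = (-3.870423 − (-9)) × 65536/18 = 18676.220.
Floor → code = 18676.

18676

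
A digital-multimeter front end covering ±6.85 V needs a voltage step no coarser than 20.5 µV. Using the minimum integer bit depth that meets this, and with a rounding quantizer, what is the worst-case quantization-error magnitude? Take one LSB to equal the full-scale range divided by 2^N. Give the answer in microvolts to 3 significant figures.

6.53 µV

Span: 6.85 V − (-6.85 V) = 13.7 V.
13.7 V / 20.5 µV = 668300. Since 2^19 = 524288 and 2^20 = 1048576, N = 20.
LSB = 13.7 V ÷ 2^20 = 13.7/1048576 V = 13.065 µV.
Max error for round-to-nearest is LSB/2 = 6.53 µV.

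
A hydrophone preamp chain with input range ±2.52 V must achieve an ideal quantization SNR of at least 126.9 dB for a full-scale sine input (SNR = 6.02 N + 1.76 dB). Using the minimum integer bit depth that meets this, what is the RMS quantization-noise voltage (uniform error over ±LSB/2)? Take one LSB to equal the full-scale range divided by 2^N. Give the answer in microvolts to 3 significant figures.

0.694 µV

The full-scale span is 2.52 − (-2.52) = 5.04 V.
N ≥ (126.9 − 1.76)/6.02 = 20.787 → N_min = 21.
LSB = 5.04 V ÷ 2^21 = 5.04/2097152 V = 2.4033 µV.
V_rms = LSB/√12 = 0.694 µV.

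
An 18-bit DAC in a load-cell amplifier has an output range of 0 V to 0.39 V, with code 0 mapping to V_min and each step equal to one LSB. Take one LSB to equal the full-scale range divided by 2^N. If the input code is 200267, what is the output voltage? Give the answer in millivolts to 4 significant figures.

V_FS = 0.39 V. LSB = 0.39 V / 2^18.
V_out = V_min + code × LSB = 0 V + 200267 × 0.39 V / 262144
      = 0 V + 0.297944 V = 0.297944 V.

297.9 mV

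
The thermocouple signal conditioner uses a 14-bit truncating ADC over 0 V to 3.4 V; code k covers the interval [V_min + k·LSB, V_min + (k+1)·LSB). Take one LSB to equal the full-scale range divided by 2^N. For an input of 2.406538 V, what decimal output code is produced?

Full-scale range = 3.4 V. LSB = 3.4 V / 2^14 ≈ 207.5 µV.
code = ⌊(V_in − V_min)/LSB⌋ = ⌊(V_in − V_min) × 2^14 / range⌋
     = ⌊(2.406538 − (0)) × 16384 / 3.4⌋ = ⌊2.406538 × 16384/3.4⌋
     = ⌊11596.682⌋ = 11596.

11596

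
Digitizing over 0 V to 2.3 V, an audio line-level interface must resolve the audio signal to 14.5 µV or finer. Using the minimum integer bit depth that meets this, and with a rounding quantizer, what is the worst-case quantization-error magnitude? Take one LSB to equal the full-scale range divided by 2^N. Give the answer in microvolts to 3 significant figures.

4.39 µV

Range is 2.3 V.
Required number of levels: 2.3/14.5 µV = 158620; smallest N with 2^N ≥ that is 18.
Step size = 2.3/262144 V = 8.7738 µV.
Half an LSB is 4.39 µV.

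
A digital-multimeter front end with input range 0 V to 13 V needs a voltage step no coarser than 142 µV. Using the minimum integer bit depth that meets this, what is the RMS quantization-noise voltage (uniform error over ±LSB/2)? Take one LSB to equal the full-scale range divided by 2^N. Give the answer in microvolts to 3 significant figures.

Full-scale range = 13 V.
Need 2^N ≥ 13 V / 142 µV = 91550 → N_min = 17.
LSB = 13 V ÷ 2^17 = 13/131072 V = 99.182 µV.
σ_q = LSB/√12 = 99.182 µV/3.4641 = 28.6 µV.

28.6 µV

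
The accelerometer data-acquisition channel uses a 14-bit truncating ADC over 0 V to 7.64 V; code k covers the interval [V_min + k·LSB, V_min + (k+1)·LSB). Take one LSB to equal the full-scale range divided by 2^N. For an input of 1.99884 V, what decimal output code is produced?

4286

Span = 7.64 V. LSB = 7.64 V / 2^14 ≈ 466.3 µV.
code = ⌊(V_in − V_min)/LSB⌋ = ⌊(V_in − V_min) × 2^14 / range⌋
     = ⌊(1.99884 − (0)) × 16384 / 7.64⌋ = ⌊1.99884 × 16384/7.64⌋
     = ⌊4286.518⌋ = 4286.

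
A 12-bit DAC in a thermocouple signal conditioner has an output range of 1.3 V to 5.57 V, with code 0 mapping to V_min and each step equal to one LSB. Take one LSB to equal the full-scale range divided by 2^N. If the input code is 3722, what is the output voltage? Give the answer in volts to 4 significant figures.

Span: 5.57 V − (1.3 V) = 4.27 V. LSB = 4.27 V / 2^12.
Output = V_min + (3722/4096) × range = 1.3 + 0.908691 × 4.27 V
      = 1.3 V + 3.88011 V = 5.18011 V.

5.180 V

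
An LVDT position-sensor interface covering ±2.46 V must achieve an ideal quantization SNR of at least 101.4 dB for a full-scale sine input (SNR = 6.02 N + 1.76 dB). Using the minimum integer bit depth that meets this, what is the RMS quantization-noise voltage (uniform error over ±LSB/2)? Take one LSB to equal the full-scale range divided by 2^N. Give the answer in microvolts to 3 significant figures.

10.8 µV

The full-scale span is 2.46 − (-2.46) = 4.92 V.
Solving 6.02 N ≥ 101.4 − 1.76: N ≥ 16.551. Round up → N = 17.
LSB = 4.92 V / 2^17 = 37.537 µV.
σ_q = LSB/√12 = 37.537 µV/3.4641 = 10.8 µV.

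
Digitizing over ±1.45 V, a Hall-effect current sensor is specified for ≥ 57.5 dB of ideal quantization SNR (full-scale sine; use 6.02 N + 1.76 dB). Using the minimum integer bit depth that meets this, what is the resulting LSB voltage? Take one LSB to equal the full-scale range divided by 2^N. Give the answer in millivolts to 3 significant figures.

Full-scale range = 1.45 V − (-1.45 V) = 2.9 V.
Solving 6.02 N ≥ 57.5 − 1.76: N ≥ 9.259. Round up → N = 10.
LSB = 2.9 V ÷ 2^10 = 2.9/1024 V = 2.83 mV.

2.83 mV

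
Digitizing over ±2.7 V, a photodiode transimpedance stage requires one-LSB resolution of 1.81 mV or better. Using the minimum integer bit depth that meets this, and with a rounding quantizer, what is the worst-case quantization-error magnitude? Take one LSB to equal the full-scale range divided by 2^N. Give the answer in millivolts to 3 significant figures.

0.659 mV

Range = 2.7 − (-2.7) = 5.4 V.
5.4 V / 1.81 mV = 2983. Since 2^11 = 2048 and 2^12 = 4096, N = 12.
LSB = 5.4 V ÷ 2^12 = 5.4/4096 V = 1.3184 mV.
Half an LSB is 0.659 mV.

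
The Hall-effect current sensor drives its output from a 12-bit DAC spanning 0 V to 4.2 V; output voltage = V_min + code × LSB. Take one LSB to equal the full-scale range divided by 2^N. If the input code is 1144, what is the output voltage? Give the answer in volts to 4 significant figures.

1.173 V

Span = 4.2 V. LSB = 4.2 V / 2^12.
V_out = 0 + 1144 × (4.2/4096) V
      = 0 V + 1.17305 V = 1.17305 V.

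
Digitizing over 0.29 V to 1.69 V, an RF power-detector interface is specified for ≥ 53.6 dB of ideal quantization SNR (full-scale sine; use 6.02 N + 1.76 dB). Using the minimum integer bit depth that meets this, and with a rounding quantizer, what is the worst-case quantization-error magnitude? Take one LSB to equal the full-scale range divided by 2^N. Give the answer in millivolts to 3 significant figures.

Full-scale range = 1.69 V − (0.29 V) = 1.4 V.
N ≥ (53.6 − 1.76)/6.02 = 8.611 → N_min = 9.
One LSB is 1.4 V / 512 = 2.7344 mV.
|e|_max = LSB/2 = 1.37 mV.

1.37 mV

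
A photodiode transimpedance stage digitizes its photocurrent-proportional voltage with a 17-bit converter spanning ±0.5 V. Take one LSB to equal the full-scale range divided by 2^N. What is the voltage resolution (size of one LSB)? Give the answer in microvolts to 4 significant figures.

7.629 µV

Range = 0.5 − (-0.5) = 1 V.
Number of codes = 2^17 = 131072.
Step size = 1/131072 V = 7.629 µV.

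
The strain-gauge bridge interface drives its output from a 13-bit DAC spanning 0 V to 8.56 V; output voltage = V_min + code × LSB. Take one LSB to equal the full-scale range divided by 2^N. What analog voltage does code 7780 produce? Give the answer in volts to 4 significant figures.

Full-scale range = 8.56 V. LSB = 8.56 V / 2^13.
V_out = V_min + code × LSB = 0 V + 7780 × 8.56 V / 8192
      = 0 V + 8.12949 V = 8.12949 V.

8.129 V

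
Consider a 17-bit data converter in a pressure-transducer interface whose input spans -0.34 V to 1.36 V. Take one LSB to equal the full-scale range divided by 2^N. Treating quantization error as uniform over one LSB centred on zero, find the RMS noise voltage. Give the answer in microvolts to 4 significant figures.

The full-scale span is 1.36 − (-0.34) = 1.7 V.
LSB = 1.7 V / 2^17 = 12.9700 µV.
σ_q = LSB/√12 = 12.9700 µV/3.4641 = 3.744 µV.

3.744 µV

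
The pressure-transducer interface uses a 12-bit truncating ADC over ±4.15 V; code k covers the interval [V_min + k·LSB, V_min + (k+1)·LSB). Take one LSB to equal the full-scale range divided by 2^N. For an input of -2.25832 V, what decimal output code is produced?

Full-scale range = 4.15 V − (-4.15 V) = 8.3 V. LSB = 8.3 V / 2^12 ≈ 2.026 mV.
(V_in − V_min) × 2^12/range = (-2.25832 − (-4.15)) × 4096/8.3 = 933.533.
Floor → code = 933.

933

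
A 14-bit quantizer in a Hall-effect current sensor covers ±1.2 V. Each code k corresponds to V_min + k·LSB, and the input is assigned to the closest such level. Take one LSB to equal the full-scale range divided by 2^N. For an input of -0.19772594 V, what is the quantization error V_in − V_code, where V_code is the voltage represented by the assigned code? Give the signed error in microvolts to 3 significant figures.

+28.0 µV

The full-scale span is 1.2 − (-1.2) = 2.4 V. LSB = 2.4 V / 2^14 ≈ 146.5 µV.
Position in LSBs: (-0.19772594 − (-1.2)) × 16384/2.4 = 6842.1909; rounding gives k = 6842.
V_code = V_min + k × range/2^14 = -1.2 + 6842 × 2.4/16384 = -0.19775390625 V.
V_in − V_code = -0.19772594 − (-0.19775390625) = +28.0 µV.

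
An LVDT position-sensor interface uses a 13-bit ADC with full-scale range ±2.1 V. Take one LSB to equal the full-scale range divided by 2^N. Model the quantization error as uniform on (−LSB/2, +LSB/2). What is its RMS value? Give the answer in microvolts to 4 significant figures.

Range = 2.1 − (-2.1) = 4.2 V.
One LSB is 4.2 V / 8192 = 0.512695 mV.
RMS of a uniform error over width LSB is LSB/√12 = 148.0 µV.

148.0 µV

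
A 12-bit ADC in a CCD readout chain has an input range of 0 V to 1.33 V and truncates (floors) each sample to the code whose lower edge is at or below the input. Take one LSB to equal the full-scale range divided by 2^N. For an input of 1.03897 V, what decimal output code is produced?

V_FS = 1.33 V. LSB = 1.33 V / 2^12 ≈ 324.7 µV.
code = ⌊(V_in − V_min)/LSB⌋ = ⌊(V_in − V_min) × 2^12 / range⌋
     = ⌊(1.03897 − (0)) × 4096 / 1.33⌋ = ⌊1.03897 × 4096/1.33⌋
     = ⌊3199.715⌋ = 3199.

3199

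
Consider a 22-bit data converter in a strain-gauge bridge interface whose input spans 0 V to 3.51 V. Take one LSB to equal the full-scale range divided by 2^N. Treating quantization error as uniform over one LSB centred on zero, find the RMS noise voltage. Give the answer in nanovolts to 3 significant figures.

242 nV

Full-scale range = 3.51 V.
One LSB is 3.51 V / 4194304 = 0.83685 µV.
For a uniform distribution on [−LSB/2, +LSB/2], V_rms = LSB/√12 = 0.83685 µV/3.4641 = 242 nV.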